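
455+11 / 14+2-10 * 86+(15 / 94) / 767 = -101495907 / 252343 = -402.21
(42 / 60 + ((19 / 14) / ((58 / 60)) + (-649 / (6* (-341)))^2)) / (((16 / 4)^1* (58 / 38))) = 1470846487 / 4073333040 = 0.36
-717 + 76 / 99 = -70907 / 99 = -716.23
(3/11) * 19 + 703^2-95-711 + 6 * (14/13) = 70558294/143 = 493414.64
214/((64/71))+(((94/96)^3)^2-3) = 235.29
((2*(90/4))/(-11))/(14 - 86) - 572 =-50331/88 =-571.94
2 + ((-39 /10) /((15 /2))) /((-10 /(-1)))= 487 /250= 1.95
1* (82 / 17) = 82 / 17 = 4.82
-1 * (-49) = 49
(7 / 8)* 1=7 / 8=0.88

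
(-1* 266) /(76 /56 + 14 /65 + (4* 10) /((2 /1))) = -242060 /19631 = -12.33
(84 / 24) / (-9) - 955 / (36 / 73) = -23243 / 12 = -1936.92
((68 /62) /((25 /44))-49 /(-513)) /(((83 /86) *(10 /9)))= 34633189 /18332625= 1.89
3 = 3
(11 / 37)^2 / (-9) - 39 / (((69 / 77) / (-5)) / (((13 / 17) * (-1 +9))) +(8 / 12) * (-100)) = 56750548481 / 98709925599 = 0.57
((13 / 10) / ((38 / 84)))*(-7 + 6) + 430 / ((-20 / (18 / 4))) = -37857 / 380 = -99.62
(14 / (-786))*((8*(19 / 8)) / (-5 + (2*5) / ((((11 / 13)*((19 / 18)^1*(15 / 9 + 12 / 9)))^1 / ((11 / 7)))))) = -17689 / 45195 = -0.39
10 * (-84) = -840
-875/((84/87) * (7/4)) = -3625/7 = -517.86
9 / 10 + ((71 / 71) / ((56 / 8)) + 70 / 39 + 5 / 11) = 98867 / 30030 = 3.29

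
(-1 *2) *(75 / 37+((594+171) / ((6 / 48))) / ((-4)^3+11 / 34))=188.17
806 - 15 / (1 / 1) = 791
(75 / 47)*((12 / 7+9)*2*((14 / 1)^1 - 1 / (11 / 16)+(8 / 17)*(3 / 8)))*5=133818750 / 61523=2175.10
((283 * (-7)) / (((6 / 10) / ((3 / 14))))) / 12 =-1415 / 24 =-58.96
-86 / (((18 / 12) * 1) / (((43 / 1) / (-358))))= 3698 / 537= 6.89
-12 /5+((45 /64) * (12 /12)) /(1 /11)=1707 /320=5.33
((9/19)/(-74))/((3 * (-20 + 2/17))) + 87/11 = 41345397/5227508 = 7.91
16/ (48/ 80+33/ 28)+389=398.00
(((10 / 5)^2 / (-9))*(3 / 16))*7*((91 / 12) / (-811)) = 637 / 116784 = 0.01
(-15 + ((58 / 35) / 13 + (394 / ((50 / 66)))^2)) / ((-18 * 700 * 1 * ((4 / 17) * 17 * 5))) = -1.07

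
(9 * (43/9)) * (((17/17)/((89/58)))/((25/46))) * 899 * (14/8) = 180489533/2225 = 81118.89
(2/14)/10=1/70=0.01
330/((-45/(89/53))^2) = 174262/379215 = 0.46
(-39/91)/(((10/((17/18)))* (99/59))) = -1003/41580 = -0.02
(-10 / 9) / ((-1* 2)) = 5 / 9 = 0.56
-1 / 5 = -0.20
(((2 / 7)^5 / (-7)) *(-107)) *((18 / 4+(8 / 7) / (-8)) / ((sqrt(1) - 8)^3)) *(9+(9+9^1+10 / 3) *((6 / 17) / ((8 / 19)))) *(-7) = 0.07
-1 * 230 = -230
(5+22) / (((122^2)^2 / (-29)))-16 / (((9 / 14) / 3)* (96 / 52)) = -80638185031 / 1993801104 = -40.44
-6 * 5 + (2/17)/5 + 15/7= -16561/595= -27.83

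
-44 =-44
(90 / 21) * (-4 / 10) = -12 / 7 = -1.71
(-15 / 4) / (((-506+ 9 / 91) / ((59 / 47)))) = 80535 / 8654956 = 0.01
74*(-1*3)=-222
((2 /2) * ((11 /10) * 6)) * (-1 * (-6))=198 /5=39.60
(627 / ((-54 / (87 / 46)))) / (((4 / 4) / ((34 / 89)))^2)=-1751629 / 546549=-3.20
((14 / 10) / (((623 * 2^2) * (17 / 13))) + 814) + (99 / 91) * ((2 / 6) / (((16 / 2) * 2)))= 8966171337 / 11014640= 814.02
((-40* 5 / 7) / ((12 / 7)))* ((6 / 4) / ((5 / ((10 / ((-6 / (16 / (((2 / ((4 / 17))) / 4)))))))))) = 3200 / 51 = 62.75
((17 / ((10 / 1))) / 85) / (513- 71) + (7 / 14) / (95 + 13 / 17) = 94739 / 17989400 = 0.01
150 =150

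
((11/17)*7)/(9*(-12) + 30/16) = -616/14433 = -0.04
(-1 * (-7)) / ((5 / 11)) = 77 / 5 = 15.40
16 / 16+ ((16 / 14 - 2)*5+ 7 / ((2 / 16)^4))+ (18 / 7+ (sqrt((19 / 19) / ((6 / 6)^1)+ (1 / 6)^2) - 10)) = sqrt(37) / 6+ 200629 / 7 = 28662.30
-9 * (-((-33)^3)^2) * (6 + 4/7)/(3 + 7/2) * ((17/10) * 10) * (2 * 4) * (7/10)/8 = 9089351565822/65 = 139836177935.72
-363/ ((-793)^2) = -363/ 628849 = -0.00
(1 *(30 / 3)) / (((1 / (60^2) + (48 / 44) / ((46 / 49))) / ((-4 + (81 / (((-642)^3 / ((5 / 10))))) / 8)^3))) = -70232306601655712334112327492875 / 127552085072690140236943917056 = -550.62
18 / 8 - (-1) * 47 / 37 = 521 / 148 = 3.52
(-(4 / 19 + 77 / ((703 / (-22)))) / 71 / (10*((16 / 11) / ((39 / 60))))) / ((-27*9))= -110539 / 19406174400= -0.00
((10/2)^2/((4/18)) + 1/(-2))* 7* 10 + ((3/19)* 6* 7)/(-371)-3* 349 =6840533/1007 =6792.98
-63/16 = -3.94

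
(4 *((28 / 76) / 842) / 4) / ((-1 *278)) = -7 / 4447444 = -0.00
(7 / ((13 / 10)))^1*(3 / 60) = 7 / 26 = 0.27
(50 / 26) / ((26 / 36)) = 450 / 169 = 2.66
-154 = -154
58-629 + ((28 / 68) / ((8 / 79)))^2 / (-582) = -6146933521 / 10764672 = -571.03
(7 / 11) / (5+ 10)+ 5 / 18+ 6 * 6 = 35957 / 990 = 36.32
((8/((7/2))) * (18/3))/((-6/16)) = -36.57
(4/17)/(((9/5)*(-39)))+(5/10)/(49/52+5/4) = 25477/113373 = 0.22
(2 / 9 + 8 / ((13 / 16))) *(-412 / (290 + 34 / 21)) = -849338 / 59709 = -14.22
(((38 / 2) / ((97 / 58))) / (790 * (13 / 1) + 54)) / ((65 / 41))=0.00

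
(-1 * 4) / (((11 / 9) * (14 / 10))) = -180 / 77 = -2.34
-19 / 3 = -6.33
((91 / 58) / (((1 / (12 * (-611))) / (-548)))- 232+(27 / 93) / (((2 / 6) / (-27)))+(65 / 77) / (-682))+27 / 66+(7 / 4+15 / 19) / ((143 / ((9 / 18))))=6303747.94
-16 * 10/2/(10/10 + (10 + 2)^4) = -80/20737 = -0.00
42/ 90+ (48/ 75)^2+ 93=176018/ 1875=93.88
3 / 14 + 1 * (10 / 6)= 79 / 42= 1.88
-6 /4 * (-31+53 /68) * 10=30825 /68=453.31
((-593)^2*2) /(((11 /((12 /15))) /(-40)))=-22505536 /11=-2045957.82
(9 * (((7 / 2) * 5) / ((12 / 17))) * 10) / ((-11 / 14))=-62475 / 22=-2839.77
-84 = -84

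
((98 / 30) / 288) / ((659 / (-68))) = -0.00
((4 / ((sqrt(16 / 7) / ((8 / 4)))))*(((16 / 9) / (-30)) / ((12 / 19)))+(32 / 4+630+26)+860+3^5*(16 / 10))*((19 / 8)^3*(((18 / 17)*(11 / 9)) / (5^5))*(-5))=-180398559 / 3400000+1433531*sqrt(7) / 275400000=-53.04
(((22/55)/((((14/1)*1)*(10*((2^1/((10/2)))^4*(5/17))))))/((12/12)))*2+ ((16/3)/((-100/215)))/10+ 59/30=4421/2800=1.58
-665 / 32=-20.78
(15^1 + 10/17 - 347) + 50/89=-330.85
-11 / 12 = -0.92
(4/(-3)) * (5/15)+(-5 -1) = -58/9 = -6.44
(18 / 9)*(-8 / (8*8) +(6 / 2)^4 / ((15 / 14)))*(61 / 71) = 184159 / 1420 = 129.69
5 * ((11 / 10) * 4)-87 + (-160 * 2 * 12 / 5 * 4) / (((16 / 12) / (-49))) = 112831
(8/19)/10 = 4/95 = 0.04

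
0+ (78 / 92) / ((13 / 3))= 9 / 46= 0.20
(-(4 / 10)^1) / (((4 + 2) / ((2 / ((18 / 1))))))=-1 / 135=-0.01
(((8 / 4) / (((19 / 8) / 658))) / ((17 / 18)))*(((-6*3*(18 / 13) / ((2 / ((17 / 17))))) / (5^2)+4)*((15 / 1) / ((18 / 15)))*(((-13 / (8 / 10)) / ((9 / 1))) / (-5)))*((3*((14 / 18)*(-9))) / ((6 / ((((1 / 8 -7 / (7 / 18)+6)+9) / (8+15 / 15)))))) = 10367.86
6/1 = 6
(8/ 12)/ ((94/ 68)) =68/ 141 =0.48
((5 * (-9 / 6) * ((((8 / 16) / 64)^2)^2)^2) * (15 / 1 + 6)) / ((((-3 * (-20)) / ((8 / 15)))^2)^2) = -7 / 512988145055170560000000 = -0.00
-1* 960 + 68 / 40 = -958.30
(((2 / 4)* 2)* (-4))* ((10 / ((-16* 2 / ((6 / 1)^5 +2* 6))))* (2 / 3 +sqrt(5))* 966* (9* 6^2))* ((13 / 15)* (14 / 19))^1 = 24646029408 / 19 +36969044112* sqrt(5) / 19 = 5647964479.24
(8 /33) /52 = 0.00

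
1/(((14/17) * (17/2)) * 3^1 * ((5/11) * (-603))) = -11/63315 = -0.00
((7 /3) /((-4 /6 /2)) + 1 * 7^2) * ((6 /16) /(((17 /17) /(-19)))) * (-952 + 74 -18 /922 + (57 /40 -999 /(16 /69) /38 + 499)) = 146922.14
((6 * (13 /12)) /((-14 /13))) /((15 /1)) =-169 /420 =-0.40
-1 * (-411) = 411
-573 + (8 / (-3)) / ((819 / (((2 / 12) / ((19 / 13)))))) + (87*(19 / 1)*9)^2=2384329441784 / 10773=221324556.00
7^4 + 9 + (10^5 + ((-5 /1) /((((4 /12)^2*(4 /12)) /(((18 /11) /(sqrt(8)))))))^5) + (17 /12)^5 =25484304977 /248832 - 2647776904509375*sqrt(2) /1288408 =-2906214533.97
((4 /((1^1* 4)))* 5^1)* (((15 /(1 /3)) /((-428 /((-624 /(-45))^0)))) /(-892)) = 225 /381776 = 0.00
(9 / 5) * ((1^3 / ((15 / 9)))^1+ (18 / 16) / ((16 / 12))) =2079 / 800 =2.60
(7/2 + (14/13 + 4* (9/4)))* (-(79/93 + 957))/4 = -3930655/1209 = -3251.16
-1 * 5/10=-1/2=-0.50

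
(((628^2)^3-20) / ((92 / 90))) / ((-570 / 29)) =-70220436174743583 / 23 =-3053062442380155.78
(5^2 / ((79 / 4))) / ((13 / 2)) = 200 / 1027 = 0.19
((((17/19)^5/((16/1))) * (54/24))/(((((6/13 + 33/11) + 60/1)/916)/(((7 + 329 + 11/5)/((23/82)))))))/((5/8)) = 46272030721683/20607008125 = 2245.45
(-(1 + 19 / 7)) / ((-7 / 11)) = 286 / 49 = 5.84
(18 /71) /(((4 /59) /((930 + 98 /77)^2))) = 27861446808 /8591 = 3243097.06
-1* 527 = -527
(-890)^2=792100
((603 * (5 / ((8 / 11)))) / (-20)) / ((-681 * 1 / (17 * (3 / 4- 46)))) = -6803247 / 29056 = -234.14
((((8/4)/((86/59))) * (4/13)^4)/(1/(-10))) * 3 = -453120/1228123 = -0.37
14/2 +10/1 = 17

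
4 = 4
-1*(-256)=256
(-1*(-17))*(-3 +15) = 204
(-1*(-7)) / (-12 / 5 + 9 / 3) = 35 / 3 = 11.67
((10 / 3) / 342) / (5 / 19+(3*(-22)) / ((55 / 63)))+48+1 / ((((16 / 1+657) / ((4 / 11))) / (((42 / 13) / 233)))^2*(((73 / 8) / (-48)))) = 48.00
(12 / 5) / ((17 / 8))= 96 / 85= 1.13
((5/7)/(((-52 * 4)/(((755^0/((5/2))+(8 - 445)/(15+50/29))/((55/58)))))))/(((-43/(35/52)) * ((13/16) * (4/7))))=-2533237/806404456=-0.00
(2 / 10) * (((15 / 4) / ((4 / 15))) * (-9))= -405 / 16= -25.31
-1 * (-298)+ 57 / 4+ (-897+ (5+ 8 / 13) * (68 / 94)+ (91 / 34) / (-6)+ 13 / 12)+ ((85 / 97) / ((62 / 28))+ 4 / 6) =-217007365715 / 374804508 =-578.99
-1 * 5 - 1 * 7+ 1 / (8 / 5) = -91 / 8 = -11.38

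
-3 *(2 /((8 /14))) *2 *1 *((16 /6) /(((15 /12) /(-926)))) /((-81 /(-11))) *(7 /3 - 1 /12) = 570416 /45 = 12675.91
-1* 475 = -475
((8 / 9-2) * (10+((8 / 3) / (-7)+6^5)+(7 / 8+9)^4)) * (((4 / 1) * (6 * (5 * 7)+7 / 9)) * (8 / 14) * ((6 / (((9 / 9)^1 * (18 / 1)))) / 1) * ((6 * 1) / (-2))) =2015751534695 / 217728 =9258118.09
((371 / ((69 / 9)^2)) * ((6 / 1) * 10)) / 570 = 6678 / 10051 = 0.66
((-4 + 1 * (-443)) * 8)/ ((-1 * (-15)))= -1192/ 5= -238.40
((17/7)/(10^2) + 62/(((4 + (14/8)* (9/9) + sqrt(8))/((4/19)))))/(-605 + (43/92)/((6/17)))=-2221899774/444302556425 + 4380672* sqrt(2)/2538871751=-0.00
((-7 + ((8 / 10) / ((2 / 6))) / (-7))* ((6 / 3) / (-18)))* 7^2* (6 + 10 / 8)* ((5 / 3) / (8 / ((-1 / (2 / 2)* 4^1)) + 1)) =-52171 / 108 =-483.06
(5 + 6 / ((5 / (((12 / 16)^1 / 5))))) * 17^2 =74851 / 50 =1497.02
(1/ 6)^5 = 1/ 7776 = 0.00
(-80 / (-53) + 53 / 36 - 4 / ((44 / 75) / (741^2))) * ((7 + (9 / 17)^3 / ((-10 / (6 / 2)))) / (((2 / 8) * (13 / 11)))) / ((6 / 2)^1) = -26850347714481683 / 913965390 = -29377860.48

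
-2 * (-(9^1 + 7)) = 32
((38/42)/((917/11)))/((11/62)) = 1178/19257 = 0.06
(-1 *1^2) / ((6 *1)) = -1 / 6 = -0.17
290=290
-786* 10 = -7860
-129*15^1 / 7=-1935 / 7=-276.43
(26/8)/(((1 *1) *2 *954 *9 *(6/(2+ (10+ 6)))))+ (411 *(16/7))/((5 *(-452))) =-37589609/90553680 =-0.42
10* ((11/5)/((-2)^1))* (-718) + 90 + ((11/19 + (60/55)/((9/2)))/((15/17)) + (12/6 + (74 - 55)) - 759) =13639001/1881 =7250.93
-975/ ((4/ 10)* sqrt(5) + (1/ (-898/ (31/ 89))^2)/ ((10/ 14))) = 209473328839456500/ 816009789475562248591 -397804772369358656796000* sqrt(5)/ 816009789475562248591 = -1090.08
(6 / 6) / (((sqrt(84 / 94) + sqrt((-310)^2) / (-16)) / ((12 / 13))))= -0.05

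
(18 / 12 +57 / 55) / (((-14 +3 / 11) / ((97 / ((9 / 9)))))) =-27063 / 1510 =-17.92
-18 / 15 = -6 / 5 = -1.20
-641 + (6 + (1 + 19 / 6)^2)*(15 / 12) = -88099 / 144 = -611.80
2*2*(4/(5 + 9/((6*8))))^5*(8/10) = 17179869184/19695203215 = 0.87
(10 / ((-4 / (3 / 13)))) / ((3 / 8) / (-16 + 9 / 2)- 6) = 46 / 481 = 0.10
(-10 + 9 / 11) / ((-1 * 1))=101 / 11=9.18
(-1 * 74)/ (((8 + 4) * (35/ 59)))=-2183/ 210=-10.40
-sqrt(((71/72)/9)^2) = -71/648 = -0.11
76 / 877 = 0.09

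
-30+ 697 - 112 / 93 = 61919 / 93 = 665.80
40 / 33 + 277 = 9181 / 33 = 278.21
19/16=1.19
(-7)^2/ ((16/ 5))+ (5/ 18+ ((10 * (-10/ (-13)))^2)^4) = 1440001831315468645/ 117465223824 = 12258962.99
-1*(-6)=6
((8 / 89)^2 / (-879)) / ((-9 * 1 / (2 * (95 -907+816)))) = 512 / 62663031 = 0.00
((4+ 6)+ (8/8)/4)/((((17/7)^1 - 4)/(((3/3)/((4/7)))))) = -2009/176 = -11.41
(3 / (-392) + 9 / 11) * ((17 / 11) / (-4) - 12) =-1904775 / 189728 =-10.04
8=8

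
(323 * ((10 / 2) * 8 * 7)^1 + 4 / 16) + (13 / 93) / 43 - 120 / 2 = 1445722531 / 15996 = 90380.25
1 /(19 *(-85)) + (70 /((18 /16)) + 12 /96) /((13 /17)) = 123244559 /1511640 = 81.53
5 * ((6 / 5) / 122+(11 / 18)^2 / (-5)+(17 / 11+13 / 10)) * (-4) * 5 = -15112835 / 54351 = -278.06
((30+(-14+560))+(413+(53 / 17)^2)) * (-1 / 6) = -48105 / 289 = -166.45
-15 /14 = -1.07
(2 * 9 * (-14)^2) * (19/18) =3724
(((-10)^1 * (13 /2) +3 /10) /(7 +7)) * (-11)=7117 /140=50.84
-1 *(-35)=35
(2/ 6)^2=0.11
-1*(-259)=259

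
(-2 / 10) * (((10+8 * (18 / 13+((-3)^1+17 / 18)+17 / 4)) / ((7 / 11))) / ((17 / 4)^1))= -39776 / 13923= -2.86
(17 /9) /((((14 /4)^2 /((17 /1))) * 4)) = 289 /441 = 0.66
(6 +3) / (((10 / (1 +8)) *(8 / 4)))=81 / 20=4.05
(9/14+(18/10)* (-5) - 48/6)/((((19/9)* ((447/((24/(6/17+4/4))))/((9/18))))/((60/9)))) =-467160/455791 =-1.02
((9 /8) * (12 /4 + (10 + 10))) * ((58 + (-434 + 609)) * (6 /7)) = 144693 /28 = 5167.61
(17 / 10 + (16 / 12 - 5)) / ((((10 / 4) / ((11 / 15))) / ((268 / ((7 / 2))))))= -347864 / 7875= -44.17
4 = 4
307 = 307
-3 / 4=-0.75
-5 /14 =-0.36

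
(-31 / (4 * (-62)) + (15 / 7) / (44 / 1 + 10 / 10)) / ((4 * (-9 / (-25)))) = 725 / 6048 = 0.12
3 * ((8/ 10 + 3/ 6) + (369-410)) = -1191/ 10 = -119.10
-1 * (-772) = 772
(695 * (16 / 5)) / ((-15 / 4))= -8896 / 15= -593.07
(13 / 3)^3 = 2197 / 27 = 81.37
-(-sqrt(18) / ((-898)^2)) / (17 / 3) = 9*sqrt(2) / 13708868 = 0.00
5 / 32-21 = -667 / 32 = -20.84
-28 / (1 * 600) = -7 / 150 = -0.05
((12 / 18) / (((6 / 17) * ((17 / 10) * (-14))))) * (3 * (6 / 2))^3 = -405 / 7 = -57.86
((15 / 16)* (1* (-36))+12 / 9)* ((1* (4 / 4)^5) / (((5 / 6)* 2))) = -389 / 20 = -19.45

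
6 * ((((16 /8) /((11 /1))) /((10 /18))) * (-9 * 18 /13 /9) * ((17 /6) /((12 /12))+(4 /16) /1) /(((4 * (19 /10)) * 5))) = -2997 /13585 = -0.22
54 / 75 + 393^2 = 3861243 / 25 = 154449.72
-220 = -220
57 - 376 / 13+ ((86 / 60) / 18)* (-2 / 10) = 984941 / 35100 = 28.06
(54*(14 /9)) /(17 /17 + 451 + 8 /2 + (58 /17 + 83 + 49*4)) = 1428 /12553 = 0.11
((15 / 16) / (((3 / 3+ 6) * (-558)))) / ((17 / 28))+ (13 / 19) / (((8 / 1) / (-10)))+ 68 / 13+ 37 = 129258163 / 3124056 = 41.38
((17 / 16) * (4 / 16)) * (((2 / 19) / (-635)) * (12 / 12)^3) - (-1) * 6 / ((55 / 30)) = 13898693 / 4246880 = 3.27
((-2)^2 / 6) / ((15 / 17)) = 34 / 45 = 0.76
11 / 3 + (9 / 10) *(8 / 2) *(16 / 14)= 817 / 105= 7.78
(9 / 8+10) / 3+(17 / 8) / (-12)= 113 / 32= 3.53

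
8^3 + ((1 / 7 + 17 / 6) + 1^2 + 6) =21923 / 42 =521.98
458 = 458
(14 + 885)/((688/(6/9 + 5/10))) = 6293/4128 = 1.52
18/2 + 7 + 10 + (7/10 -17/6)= 358/15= 23.87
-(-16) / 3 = 16 / 3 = 5.33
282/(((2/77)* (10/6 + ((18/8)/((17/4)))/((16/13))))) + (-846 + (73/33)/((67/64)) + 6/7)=114791176132/26481147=4334.83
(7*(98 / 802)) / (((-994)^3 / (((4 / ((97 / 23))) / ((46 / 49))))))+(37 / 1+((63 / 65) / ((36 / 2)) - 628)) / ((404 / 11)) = -11764544069959221 / 731165802050840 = -16.09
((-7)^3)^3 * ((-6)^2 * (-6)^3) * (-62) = -19454958177984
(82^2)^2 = 45212176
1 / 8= 0.12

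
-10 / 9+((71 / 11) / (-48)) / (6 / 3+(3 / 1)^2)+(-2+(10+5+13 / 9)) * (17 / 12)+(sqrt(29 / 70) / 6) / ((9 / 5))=19.40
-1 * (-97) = 97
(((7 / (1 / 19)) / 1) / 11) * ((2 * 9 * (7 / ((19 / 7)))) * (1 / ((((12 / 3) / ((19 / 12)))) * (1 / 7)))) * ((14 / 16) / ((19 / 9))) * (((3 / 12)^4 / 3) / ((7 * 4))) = 21609 / 720896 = 0.03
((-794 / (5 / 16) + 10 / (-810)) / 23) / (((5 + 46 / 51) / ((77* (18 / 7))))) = -384856846 / 103845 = -3706.07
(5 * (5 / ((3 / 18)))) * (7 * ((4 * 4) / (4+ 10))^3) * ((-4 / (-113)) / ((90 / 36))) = 122880 / 5537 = 22.19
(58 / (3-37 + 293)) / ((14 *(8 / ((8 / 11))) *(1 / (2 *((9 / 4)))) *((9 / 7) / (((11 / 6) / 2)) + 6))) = 87 / 98420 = 0.00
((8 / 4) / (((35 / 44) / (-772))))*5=-67936 / 7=-9705.14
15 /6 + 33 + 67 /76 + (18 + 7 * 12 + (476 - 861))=-18743 /76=-246.62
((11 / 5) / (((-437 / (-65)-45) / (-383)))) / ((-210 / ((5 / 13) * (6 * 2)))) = -4213 / 8708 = -0.48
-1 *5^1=-5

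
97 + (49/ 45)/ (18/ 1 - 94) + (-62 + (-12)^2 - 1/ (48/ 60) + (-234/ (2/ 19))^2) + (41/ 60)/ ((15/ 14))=42253308043/ 8550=4941907.37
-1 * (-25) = 25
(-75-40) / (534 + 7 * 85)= -115 / 1129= -0.10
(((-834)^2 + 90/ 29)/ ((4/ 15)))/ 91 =21612015/ 754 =28663.15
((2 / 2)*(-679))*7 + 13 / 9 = -42764 / 9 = -4751.56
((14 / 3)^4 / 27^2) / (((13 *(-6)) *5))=-19208 / 11514555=-0.00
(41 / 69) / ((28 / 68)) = 697 / 483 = 1.44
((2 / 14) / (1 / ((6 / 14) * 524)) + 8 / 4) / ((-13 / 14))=-3340 / 91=-36.70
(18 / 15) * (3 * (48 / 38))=432 / 95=4.55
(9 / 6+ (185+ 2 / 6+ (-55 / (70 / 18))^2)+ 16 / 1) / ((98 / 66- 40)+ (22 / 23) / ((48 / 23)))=-306548 / 28959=-10.59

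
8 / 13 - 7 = -83 / 13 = -6.38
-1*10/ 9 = -10/ 9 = -1.11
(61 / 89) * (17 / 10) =1037 / 890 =1.17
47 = 47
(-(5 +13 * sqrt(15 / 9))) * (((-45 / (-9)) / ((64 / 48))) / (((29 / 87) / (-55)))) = 12375 / 4 +10725 * sqrt(15) / 4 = 13478.19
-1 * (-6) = 6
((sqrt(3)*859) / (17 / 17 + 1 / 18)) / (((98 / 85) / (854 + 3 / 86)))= 48264594345*sqrt(3) / 80066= 1044097.74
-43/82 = -0.52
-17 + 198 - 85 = 96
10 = 10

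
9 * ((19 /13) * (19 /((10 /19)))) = 61731 /130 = 474.85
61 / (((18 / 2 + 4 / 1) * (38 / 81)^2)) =400221 / 18772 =21.32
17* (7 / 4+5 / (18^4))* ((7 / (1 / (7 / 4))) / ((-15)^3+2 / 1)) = -153032929 / 1416336192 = -0.11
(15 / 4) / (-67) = -15 / 268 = -0.06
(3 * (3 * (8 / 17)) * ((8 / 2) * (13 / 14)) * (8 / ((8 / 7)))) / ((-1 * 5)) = -1872 / 85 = -22.02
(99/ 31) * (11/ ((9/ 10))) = 1210/ 31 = 39.03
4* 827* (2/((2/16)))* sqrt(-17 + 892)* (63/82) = 8336160* sqrt(35)/41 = 1202863.11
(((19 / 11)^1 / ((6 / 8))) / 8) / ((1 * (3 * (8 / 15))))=95 / 528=0.18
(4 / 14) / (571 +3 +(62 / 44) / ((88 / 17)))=3872 / 7782537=0.00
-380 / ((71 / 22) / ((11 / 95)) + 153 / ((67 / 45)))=-1232264 / 423617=-2.91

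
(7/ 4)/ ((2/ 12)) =21/ 2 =10.50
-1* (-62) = 62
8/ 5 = 1.60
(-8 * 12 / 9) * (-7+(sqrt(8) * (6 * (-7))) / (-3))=224 / 3-896 * sqrt(2) / 3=-347.71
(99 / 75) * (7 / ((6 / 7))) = 539 / 50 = 10.78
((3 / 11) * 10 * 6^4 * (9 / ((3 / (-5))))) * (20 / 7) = -151480.52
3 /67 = 0.04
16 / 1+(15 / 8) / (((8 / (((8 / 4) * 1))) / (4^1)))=143 / 8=17.88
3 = 3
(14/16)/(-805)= -0.00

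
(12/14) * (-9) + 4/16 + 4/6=-571/84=-6.80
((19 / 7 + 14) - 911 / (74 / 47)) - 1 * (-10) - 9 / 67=-19158689 / 34706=-552.03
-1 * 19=-19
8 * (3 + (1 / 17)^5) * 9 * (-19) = -4104.00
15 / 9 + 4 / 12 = 2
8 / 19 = 0.42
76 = 76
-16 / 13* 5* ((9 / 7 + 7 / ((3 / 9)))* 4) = -3840 / 7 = -548.57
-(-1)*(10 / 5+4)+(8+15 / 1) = 29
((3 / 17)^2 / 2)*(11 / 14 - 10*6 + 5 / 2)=-3573 / 4046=-0.88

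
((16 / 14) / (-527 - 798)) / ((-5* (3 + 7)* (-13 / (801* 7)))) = -3204 / 430625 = -0.01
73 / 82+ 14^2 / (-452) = 4231 / 9266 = 0.46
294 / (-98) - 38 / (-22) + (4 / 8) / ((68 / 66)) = -589 / 748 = -0.79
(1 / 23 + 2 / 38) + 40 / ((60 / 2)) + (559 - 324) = 309959 / 1311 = 236.43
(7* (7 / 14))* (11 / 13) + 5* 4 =597 / 26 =22.96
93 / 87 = 31 / 29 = 1.07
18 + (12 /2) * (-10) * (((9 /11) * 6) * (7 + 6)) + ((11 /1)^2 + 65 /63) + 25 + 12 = -2530877 /693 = -3652.06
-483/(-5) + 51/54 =8779/90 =97.54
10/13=0.77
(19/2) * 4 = 38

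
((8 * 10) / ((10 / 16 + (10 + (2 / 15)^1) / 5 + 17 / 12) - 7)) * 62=-1691.87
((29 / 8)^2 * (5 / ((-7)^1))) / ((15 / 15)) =-4205 / 448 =-9.39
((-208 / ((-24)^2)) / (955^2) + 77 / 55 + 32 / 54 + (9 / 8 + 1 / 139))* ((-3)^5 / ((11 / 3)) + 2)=-60494382760861 / 301209024600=-200.84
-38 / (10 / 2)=-7.60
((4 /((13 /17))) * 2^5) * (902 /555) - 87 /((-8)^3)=1005556729 /3694080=272.21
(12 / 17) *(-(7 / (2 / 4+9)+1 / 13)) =-2412 / 4199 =-0.57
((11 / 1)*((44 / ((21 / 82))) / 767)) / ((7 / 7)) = 2.46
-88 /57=-1.54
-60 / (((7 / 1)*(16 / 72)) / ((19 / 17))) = -5130 / 119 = -43.11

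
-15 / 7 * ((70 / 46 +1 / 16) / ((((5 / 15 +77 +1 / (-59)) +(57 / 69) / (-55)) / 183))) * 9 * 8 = -140213351025 / 242314268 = -578.64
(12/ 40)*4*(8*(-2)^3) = -384/ 5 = -76.80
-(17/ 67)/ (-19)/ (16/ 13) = 221/ 20368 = 0.01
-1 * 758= -758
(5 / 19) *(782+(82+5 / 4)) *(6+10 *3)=155745 / 19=8197.11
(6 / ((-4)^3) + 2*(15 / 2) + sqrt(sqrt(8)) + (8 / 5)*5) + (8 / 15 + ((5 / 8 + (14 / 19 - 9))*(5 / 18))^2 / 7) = 2^(3 / 4) + 233690591 / 9703680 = 25.76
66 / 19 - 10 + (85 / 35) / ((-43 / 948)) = -343528 / 5719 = -60.07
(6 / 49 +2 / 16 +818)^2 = 102882487009 / 153664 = 669528.89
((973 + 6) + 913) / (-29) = -1892 / 29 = -65.24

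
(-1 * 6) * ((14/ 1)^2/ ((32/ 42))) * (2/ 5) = -3087/ 5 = -617.40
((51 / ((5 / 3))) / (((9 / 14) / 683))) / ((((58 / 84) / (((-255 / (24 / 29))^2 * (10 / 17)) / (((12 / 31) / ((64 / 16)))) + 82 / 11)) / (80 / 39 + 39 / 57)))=54061864611319957 / 727320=74330232375.46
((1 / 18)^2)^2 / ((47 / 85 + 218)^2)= 7225 / 36227735026704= 0.00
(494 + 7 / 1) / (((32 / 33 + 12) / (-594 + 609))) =247995 / 428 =579.43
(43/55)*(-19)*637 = -9462.35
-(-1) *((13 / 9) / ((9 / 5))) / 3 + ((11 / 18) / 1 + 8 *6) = 23755 / 486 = 48.88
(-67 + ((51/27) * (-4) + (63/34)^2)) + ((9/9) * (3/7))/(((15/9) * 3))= -25867213/364140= -71.04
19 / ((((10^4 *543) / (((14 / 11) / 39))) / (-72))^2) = 931 / 261691284765625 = 0.00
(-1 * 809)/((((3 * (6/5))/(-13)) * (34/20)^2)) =1010.86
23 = 23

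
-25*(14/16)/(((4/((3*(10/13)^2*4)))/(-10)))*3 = 196875/169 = 1164.94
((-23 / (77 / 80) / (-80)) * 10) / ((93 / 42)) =460 / 341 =1.35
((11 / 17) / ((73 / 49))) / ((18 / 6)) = 539 / 3723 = 0.14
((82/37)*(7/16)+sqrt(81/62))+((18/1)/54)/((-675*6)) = 1743377/1798200+9*sqrt(62)/62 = 2.11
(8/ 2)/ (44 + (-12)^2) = 1/ 47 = 0.02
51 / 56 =0.91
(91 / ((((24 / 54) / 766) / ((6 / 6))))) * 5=1568385 / 2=784192.50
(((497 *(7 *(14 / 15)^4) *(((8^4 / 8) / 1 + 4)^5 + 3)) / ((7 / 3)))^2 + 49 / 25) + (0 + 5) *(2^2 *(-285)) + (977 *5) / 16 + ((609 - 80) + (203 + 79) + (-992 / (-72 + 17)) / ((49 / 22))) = 42492044968356443649164726087050346563967989 / 24806250000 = 1712957217167304354715635000000000.00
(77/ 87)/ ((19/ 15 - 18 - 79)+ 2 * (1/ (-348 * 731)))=-562870/ 60883533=-0.01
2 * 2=4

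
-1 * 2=-2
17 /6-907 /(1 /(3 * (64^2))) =-66871279 /6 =-11145213.17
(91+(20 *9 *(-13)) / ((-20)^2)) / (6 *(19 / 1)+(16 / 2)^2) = 1703 / 3560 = 0.48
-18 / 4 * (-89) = 801 / 2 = 400.50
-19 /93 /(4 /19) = -361 /372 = -0.97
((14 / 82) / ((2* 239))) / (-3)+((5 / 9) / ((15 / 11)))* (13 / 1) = 2802451 / 529146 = 5.30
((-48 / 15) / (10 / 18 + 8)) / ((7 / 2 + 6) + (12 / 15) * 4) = -288 / 9779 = -0.03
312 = 312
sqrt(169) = 13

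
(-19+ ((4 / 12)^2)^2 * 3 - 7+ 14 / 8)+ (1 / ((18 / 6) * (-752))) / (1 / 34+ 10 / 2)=-4670407 / 192888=-24.21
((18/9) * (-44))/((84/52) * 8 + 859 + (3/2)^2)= -4576/45457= -0.10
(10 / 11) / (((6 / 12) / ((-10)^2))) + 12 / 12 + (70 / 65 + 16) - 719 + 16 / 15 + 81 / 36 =-4425463 / 8580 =-515.79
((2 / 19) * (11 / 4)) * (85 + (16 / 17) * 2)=16247 / 646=25.15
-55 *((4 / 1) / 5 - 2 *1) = 66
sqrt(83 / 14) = sqrt(1162) / 14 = 2.43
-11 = -11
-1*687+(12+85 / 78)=-52565 / 78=-673.91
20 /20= 1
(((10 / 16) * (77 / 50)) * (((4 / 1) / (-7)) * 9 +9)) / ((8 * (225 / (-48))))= -0.10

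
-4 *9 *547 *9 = -177228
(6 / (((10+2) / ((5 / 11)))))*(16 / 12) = 10 / 33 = 0.30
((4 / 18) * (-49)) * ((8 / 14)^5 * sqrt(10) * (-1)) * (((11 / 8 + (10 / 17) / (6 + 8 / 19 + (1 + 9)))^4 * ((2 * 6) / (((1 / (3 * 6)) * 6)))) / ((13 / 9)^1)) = 18282637843694 * sqrt(10) / 279096863877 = 207.15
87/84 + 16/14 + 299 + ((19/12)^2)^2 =44628919/145152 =307.46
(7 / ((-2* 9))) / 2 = -7 / 36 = -0.19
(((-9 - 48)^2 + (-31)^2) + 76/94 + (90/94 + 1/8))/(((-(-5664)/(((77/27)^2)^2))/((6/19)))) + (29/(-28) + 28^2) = 798.50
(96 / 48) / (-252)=-0.01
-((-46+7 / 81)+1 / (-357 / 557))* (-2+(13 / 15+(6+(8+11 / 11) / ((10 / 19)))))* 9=30155840 / 3213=9385.57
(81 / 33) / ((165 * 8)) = 9 / 4840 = 0.00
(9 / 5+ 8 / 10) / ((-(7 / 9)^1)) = -3.34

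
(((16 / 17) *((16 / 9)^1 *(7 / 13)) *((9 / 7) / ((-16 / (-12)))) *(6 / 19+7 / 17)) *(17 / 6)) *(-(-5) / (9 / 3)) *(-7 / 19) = -263200 / 239343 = -1.10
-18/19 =-0.95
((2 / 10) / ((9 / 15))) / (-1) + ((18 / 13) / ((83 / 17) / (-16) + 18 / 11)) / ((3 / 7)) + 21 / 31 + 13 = 10849213 / 687921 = 15.77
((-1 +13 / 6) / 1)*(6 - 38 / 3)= -70 / 9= -7.78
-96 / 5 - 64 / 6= -448 / 15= -29.87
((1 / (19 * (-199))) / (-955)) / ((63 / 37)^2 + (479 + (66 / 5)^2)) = 6845 / 16217334846244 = 0.00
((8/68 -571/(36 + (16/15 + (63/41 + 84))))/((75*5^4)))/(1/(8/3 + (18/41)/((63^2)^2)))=-65504621513054/253642445347921875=-0.00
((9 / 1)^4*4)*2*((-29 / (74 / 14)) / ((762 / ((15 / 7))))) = -3805380 / 4699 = -809.83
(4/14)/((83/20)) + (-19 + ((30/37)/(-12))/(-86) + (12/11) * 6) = -503723193/40672324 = -12.38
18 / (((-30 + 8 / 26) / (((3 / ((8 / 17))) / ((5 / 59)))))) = -45.60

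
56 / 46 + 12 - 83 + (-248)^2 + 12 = 1413263 / 23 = 61446.22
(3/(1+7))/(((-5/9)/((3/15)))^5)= -177147/78125000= -0.00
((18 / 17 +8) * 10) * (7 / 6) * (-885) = -1590050 / 17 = -93532.35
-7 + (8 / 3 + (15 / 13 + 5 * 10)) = 1826 / 39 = 46.82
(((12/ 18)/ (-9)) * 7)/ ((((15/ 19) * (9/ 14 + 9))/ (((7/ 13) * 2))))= -52136/ 710775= -0.07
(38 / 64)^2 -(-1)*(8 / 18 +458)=4228273 / 9216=458.80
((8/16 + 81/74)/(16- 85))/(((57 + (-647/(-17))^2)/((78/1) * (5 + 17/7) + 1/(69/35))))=-4776138559/536499179118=-0.01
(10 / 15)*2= 4 / 3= 1.33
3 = 3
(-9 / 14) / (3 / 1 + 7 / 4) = -18 / 133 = -0.14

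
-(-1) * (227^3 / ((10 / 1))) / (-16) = -11697083 / 160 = -73106.77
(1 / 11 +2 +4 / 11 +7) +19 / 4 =625 / 44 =14.20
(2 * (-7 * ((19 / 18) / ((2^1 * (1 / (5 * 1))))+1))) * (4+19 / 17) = -26593 / 102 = -260.72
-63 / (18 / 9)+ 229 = 395 / 2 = 197.50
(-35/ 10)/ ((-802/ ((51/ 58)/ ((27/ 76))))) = 2261/ 209322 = 0.01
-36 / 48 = -3 / 4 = -0.75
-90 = -90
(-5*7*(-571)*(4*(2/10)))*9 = 143892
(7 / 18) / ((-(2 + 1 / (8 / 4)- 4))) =7 / 27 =0.26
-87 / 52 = -1.67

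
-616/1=-616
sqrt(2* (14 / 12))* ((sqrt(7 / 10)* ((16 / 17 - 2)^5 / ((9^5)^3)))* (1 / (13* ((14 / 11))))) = -88* sqrt(30) / 965393371653878115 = -0.00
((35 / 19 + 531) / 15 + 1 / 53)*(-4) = -2147428 / 15105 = -142.17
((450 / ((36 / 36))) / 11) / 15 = 2.73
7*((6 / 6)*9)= 63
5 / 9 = 0.56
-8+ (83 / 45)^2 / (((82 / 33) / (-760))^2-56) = -638853024712 / 79254791271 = -8.06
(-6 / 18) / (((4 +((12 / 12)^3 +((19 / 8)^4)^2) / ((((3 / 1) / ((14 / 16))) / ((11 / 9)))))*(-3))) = 402653184 / 1323521714413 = 0.00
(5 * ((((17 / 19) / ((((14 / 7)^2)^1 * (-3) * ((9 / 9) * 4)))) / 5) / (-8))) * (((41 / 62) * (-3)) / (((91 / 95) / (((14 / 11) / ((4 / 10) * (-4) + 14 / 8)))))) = -17425 / 425568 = -0.04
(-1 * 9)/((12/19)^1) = -57/4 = -14.25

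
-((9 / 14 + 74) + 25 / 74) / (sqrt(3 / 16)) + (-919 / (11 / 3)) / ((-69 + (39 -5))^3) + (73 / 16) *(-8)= -77680 *sqrt(3) / 777 -34423111 / 943250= -209.65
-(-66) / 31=66 / 31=2.13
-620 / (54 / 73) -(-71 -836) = 1859 / 27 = 68.85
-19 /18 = -1.06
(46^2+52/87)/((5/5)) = 184144/87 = 2116.60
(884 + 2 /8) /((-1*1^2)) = -3537 /4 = -884.25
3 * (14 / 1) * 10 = 420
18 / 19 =0.95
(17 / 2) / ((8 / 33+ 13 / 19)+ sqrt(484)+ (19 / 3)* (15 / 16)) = 85272 / 289565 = 0.29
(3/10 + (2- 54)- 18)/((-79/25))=22.06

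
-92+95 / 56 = -5057 / 56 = -90.30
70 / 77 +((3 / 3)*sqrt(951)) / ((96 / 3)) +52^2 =sqrt(951) / 32 +29754 / 11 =2705.87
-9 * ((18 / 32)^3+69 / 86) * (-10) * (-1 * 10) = -38848275 / 44032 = -882.27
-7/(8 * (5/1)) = -7/40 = -0.18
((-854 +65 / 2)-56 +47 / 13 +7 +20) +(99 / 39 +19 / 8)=-87565 / 104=-841.97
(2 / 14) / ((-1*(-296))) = 1 / 2072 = 0.00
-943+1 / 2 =-1885 / 2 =-942.50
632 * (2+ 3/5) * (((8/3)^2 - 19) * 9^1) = -879112/5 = -175822.40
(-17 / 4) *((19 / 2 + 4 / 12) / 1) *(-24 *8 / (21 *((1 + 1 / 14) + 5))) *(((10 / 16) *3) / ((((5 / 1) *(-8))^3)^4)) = 59 / 8388608000000000000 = 0.00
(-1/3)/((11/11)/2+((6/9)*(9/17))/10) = -170/273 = -0.62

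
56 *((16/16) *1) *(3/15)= 56/5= 11.20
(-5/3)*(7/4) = -35/12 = -2.92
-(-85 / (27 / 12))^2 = -115600 / 81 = -1427.16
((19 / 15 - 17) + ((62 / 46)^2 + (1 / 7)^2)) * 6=-83.38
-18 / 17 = -1.06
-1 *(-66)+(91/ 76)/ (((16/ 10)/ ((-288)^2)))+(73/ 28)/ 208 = 62137.59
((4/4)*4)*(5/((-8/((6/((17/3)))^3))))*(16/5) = -46656/4913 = -9.50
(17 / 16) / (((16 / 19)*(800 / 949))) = 306527 / 204800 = 1.50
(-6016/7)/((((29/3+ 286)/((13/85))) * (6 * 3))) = -39104/1583295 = -0.02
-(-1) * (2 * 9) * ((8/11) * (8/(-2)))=-52.36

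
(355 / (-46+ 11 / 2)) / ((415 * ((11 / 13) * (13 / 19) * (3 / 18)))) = -0.22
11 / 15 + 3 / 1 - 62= -874 / 15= -58.27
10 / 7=1.43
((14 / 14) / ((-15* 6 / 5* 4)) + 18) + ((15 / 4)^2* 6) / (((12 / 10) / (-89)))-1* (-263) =-860663 / 144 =-5976.83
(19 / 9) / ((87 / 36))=76 / 87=0.87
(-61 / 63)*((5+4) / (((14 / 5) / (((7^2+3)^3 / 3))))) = -21442720 / 147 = -145868.84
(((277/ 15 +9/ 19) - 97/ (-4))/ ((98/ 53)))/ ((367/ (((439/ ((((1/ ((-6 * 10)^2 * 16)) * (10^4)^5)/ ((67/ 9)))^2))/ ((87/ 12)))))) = 5142586185431/ 72572995605468750000000000000000000000000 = 0.00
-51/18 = -17/6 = -2.83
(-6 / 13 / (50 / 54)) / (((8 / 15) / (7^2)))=-11907 / 260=-45.80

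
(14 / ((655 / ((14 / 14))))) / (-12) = -7 / 3930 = -0.00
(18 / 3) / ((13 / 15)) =6.92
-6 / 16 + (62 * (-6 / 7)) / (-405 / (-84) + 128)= -23061 / 29752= -0.78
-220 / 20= -11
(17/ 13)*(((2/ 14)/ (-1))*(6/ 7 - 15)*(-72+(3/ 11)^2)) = -1331559/ 7007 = -190.03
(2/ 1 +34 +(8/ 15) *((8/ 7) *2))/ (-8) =-977/ 210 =-4.65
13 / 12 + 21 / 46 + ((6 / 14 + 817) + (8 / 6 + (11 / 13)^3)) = 3484427623 / 4244604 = 820.91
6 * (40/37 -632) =-140064/37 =-3785.51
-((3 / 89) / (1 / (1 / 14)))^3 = -27 / 1934434936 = -0.00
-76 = -76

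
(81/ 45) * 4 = 36/ 5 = 7.20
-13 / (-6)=13 / 6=2.17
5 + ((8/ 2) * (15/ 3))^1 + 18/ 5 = 143/ 5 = 28.60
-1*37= -37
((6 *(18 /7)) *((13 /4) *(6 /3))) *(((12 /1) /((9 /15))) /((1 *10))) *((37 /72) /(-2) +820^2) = 3776196957 /28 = 134864177.04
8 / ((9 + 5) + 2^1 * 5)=1 / 3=0.33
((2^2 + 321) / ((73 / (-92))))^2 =894010000 / 5329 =167763.18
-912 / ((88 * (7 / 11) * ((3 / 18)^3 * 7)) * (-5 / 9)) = 904.56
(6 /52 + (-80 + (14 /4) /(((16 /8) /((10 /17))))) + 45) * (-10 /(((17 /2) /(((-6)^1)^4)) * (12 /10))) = 161611200 /3757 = 43016.02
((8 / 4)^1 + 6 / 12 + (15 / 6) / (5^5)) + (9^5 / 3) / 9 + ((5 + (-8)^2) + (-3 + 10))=1415938 / 625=2265.50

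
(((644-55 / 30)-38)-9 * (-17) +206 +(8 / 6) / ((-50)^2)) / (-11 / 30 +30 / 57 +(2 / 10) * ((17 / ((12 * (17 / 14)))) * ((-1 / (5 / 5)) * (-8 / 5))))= 68625663 / 37975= 1807.13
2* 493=986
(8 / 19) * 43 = 344 / 19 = 18.11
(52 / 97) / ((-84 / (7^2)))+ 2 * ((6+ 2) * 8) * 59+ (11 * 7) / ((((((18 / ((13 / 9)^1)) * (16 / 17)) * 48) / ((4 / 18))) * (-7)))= 410113655777 / 54307584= 7551.68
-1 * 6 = -6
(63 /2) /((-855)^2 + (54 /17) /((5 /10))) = 119 /2761674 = 0.00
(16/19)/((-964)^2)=1/1103539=0.00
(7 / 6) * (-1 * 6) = -7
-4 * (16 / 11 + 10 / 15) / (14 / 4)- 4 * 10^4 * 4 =-5280080 / 33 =-160002.42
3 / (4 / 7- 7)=-7 / 15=-0.47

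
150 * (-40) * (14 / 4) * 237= -4977000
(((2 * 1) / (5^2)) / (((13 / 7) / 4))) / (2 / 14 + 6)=392 / 13975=0.03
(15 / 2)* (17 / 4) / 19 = 255 / 152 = 1.68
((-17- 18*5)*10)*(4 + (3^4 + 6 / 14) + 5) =-677310 / 7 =-96758.57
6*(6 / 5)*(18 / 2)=324 / 5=64.80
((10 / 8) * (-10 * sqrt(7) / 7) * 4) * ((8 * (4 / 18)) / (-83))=800 * sqrt(7) / 5229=0.40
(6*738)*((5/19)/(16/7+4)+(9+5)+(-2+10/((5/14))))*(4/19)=37327.45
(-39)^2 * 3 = 4563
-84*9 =-756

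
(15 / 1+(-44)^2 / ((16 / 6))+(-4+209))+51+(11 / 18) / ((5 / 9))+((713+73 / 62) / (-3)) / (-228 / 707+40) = 25882265851 / 26088360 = 992.10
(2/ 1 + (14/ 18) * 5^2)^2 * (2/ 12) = 37249/ 486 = 76.64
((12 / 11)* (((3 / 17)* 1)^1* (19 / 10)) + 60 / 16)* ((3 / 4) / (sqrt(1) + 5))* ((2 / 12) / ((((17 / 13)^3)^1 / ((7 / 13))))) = 6069973 / 293993920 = 0.02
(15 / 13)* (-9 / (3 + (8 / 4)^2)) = -1.48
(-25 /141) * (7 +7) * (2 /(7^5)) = -100 /338541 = -0.00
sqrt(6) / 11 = 0.22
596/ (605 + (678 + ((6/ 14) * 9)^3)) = 51107/ 114938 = 0.44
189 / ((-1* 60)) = -63 / 20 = -3.15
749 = 749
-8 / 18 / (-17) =4 / 153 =0.03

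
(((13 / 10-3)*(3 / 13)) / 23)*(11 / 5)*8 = -2244 / 7475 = -0.30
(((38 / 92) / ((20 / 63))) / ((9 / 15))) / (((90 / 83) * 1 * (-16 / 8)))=-11039 / 11040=-1.00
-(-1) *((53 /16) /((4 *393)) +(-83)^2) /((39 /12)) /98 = 173272181 /8010912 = 21.63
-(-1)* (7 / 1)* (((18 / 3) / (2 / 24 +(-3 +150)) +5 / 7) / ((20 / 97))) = 904913 / 35300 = 25.63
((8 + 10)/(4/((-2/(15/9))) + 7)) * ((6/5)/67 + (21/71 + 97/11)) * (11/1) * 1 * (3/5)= 295.87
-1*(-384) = 384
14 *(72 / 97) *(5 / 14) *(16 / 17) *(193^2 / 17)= 214554240 / 28033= 7653.63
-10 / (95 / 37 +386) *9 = -3330 / 14377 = -0.23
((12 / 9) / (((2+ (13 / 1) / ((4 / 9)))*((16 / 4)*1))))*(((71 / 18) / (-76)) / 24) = -71 / 3078000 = -0.00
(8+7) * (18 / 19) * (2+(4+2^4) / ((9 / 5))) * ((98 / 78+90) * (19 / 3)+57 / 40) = 107948.06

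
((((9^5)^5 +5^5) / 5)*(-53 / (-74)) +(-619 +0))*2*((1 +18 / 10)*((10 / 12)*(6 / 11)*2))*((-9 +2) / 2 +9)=532680306867354620866637088 / 185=2879353010093808761441282.00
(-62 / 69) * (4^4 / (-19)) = 12.11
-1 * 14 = -14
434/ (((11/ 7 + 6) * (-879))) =-3038/ 46587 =-0.07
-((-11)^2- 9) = -112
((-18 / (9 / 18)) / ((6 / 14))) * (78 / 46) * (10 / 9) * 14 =-2215.65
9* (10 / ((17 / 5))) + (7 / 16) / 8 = 57719 / 2176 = 26.53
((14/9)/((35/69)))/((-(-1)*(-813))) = -46/12195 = -0.00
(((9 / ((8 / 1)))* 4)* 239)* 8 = 8604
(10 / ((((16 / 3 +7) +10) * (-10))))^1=-3 / 67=-0.04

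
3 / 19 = 0.16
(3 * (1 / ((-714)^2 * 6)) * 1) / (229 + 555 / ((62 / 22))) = 31 / 13462692768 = 0.00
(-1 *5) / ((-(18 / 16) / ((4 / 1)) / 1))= 160 / 9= 17.78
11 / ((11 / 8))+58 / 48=221 / 24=9.21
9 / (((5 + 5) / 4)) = 18 / 5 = 3.60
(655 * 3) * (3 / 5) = 1179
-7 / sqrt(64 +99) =-7*sqrt(163) / 163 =-0.55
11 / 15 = 0.73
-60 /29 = -2.07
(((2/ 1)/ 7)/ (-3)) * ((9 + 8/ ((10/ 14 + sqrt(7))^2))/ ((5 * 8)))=-263593/ 10618020 + 49 * sqrt(7)/ 75843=-0.02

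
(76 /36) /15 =19 /135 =0.14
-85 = -85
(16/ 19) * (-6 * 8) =-768/ 19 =-40.42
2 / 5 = 0.40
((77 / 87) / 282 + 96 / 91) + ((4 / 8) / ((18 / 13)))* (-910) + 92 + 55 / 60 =-116410607 / 496132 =-234.64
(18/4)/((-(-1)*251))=9/502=0.02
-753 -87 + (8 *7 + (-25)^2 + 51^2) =2442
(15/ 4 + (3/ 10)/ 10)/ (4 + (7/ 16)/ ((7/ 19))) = 1512/ 2075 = 0.73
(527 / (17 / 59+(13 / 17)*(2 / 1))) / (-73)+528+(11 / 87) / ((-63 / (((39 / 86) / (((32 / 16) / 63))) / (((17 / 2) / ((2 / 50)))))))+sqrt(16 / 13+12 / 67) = 2*sqrt(267397) / 871+73917852973153 / 141057086050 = 525.22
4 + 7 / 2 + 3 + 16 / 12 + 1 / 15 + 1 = 129 / 10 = 12.90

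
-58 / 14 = -4.14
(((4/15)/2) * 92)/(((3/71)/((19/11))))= 248216/495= 501.45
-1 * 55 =-55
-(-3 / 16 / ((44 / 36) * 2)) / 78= 9 / 9152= 0.00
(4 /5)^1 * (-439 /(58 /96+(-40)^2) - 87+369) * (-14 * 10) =-2424207072 /76829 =-31553.28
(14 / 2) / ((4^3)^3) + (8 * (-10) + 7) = -19136505 / 262144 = -73.00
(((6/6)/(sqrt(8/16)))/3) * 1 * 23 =23 * sqrt(2)/3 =10.84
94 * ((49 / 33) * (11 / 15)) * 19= 87514 / 45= 1944.76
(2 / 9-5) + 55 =452 / 9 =50.22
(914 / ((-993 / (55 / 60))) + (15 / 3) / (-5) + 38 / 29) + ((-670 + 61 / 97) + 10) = -11059903555 / 16759854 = -659.90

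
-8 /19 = -0.42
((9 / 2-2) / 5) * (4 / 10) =1 / 5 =0.20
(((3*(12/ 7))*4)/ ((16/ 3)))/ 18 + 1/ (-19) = 43/ 266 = 0.16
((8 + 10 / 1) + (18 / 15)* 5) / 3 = 8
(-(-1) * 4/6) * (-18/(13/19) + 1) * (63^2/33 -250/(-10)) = -1051484/429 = -2451.01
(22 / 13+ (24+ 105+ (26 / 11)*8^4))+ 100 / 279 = 391489523 / 39897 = 9812.51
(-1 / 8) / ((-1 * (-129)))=-1 / 1032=-0.00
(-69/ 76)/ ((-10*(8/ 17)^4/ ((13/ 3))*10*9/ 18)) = 1.60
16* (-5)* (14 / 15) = -224 / 3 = -74.67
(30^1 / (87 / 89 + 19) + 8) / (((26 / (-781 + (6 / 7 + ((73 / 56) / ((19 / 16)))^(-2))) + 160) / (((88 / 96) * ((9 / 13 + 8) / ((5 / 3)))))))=1220925885298713 / 4299522272383520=0.28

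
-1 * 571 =-571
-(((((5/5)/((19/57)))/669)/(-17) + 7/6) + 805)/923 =-18337061/20994558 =-0.87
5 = 5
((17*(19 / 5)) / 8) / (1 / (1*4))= 323 / 10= 32.30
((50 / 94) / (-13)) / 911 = -25 / 556621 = -0.00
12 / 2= 6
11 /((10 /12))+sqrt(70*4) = 66 /5+2*sqrt(70) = 29.93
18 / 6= 3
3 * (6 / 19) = 18 / 19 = 0.95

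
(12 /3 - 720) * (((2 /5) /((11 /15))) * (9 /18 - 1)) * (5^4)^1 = 1342500 /11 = 122045.45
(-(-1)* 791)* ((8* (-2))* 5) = -63280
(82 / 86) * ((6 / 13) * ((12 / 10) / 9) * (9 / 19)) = 1476 / 53105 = 0.03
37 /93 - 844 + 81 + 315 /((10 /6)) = -53345 /93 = -573.60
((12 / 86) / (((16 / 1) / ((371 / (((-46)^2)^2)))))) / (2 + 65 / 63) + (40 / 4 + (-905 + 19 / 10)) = -1313691016726077 / 1470933845120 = -893.10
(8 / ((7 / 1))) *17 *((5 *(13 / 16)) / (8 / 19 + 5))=20995 / 1442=14.56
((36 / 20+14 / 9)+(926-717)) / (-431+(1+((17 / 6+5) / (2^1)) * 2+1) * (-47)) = -0.24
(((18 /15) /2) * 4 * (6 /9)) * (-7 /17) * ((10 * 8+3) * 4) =-18592 /85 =-218.73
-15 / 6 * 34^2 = -2890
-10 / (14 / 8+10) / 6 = -0.14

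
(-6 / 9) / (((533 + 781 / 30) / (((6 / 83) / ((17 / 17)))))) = -120 / 1391993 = -0.00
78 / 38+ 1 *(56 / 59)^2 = 2.95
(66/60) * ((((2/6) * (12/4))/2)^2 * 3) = 33/40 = 0.82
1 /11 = 0.09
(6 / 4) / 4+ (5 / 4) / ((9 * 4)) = 59 / 144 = 0.41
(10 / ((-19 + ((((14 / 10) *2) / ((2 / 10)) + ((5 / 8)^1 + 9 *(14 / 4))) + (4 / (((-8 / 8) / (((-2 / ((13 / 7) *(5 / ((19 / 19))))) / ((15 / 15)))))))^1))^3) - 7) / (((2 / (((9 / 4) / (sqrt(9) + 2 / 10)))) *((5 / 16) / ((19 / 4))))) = -409902837500141 / 10958851876896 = -37.40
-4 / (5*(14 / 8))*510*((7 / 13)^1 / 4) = -408 / 13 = -31.38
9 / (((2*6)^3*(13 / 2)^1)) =1 / 1248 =0.00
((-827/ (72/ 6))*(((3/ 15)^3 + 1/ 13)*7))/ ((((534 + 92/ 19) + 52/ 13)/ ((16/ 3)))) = -10119172/ 25140375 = -0.40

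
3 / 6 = 0.50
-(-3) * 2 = 6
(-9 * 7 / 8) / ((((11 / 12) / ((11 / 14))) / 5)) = -135 / 4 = -33.75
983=983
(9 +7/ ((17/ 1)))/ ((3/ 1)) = 160/ 51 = 3.14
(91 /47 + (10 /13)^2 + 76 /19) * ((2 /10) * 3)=3.92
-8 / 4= -2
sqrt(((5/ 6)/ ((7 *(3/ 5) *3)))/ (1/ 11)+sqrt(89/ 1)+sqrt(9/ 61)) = sqrt(2905308 *sqrt(61)+42977550+59074596 *sqrt(89))/ 7686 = 3.25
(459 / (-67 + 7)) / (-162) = 17 / 360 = 0.05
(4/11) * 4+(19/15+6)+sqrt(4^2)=2099/165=12.72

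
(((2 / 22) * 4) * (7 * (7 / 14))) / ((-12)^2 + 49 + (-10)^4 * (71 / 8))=14 / 978373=0.00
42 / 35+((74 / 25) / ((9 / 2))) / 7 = 2038 / 1575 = 1.29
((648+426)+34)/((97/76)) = 84208/97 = 868.12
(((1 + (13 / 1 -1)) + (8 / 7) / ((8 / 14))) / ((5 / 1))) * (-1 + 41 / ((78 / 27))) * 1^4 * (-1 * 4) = -2058 / 13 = -158.31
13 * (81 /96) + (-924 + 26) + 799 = -2817 /32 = -88.03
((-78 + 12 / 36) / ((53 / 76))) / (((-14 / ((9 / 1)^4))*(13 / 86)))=1665278028 / 4823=345278.46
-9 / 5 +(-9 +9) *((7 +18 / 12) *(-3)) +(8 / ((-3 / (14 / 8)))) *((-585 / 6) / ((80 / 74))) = 16763 / 40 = 419.08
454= 454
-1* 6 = -6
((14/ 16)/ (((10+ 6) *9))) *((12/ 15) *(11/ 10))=0.01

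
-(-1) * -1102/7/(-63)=1102/441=2.50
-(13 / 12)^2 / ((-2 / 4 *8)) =0.29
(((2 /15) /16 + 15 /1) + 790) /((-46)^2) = 96601 /253920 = 0.38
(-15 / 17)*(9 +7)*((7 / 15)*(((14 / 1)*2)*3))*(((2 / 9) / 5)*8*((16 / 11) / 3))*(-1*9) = 802816 / 935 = 858.63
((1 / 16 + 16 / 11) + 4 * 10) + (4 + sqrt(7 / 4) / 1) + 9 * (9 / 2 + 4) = sqrt(7) / 2 + 21475 / 176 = 123.34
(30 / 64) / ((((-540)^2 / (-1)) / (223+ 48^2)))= -2527 / 622080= -0.00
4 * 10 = 40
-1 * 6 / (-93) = 2 / 31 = 0.06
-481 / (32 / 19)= -9139 / 32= -285.59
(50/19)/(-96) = -25/912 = -0.03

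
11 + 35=46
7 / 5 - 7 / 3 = -0.93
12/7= 1.71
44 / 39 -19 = -697 / 39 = -17.87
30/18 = 5/3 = 1.67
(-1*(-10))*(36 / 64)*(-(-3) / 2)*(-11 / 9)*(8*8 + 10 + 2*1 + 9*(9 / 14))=-188925 / 224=-843.42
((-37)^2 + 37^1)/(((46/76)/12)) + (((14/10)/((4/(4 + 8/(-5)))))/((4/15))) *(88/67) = 214812438/7705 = 27879.62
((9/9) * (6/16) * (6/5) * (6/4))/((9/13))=39/40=0.98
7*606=4242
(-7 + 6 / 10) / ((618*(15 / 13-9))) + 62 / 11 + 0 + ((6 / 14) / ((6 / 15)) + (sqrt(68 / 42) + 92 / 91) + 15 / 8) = sqrt(714) / 21 + 6054416297 / 630990360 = 10.87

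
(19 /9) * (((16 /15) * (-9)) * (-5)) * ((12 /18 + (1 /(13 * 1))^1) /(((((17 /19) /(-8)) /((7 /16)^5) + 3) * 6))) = -1407619864 /445848975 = -3.16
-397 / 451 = -0.88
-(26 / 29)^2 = -676 / 841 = -0.80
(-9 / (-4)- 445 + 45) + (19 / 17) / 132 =-223133 / 561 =-397.74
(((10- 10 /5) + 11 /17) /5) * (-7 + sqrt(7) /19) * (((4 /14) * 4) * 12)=-14112 /85 + 2016 * sqrt(7) /1615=-162.72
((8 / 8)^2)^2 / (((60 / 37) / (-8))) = -74 / 15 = -4.93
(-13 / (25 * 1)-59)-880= -23488 / 25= -939.52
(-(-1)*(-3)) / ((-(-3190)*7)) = -3 / 22330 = -0.00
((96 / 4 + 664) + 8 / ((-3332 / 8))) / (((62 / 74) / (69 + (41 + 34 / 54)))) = 63337112672 / 697221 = 90842.23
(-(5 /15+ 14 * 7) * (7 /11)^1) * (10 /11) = -20650 /363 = -56.89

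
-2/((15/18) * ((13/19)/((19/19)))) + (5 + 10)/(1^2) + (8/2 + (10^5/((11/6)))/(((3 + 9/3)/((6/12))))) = 3261077/715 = 4560.95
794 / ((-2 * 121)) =-397 / 121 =-3.28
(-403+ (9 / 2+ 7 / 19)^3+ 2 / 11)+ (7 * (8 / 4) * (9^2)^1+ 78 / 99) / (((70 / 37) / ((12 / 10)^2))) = 304372245257 / 528143000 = 576.31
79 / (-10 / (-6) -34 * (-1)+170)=237 / 617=0.38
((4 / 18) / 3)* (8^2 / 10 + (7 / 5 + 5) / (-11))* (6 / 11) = 256 / 1089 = 0.24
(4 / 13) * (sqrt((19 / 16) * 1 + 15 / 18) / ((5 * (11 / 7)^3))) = 343 * sqrt(291) / 259545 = 0.02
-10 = -10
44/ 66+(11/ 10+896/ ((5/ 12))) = 12913/ 6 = 2152.17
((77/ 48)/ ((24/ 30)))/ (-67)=-385/ 12864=-0.03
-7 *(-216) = 1512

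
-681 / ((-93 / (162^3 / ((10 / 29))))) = 13993904412 / 155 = 90283254.27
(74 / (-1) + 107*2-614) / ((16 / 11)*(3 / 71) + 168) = -61699 / 21876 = -2.82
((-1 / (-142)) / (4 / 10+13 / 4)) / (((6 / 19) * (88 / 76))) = 1805 / 342078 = 0.01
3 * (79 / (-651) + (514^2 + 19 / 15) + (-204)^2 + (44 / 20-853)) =992652434 / 1085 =914887.04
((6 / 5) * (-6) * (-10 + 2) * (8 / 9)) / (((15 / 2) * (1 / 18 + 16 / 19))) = 58368 / 7675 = 7.60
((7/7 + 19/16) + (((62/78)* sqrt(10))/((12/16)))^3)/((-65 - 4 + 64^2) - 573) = 35/55264 + 9533120* sqrt(10)/2765985651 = 0.01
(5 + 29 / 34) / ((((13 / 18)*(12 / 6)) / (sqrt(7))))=1791*sqrt(7) / 442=10.72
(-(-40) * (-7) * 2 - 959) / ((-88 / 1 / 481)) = 730639 / 88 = 8302.72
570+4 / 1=574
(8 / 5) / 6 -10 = -9.73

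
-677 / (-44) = 677 / 44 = 15.39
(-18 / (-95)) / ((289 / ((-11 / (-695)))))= 198 / 19081225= 0.00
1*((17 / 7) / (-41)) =-17 / 287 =-0.06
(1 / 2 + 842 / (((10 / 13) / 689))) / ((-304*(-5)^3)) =7541799 / 380000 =19.85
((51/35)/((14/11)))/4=561/1960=0.29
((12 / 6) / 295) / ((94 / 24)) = 24 / 13865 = 0.00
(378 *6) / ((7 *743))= 324 / 743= 0.44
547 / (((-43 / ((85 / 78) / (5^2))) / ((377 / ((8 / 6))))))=-269671 / 1720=-156.79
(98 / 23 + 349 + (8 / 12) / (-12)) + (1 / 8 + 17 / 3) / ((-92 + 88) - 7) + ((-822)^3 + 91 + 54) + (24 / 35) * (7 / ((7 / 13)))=-354108309851393 / 637560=-555411741.41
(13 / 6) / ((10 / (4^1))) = 13 / 15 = 0.87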